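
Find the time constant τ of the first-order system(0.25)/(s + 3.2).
First-order system: τ = -1/pole. Pole = -3.2. τ = -1/(-3.2) = 0.3125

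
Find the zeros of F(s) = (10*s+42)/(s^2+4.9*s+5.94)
Set numerator = 0: 10*s + 42 = 0 → Zeros: -4.2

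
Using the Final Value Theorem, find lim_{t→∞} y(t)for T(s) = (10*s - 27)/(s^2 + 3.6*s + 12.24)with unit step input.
FVT: lim_{t→∞} y(t) = lim_{s→0} s*Y(s) where Y(s) = T(s)/s.
= lim_{s→0} T(s) = T(0) = num(0)/den(0) = -27/12.24 = -2.206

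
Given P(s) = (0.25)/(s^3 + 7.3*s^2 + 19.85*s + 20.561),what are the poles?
Set denominator = 0: s^3 + 7.3*s^2 + 19.85*s + 20.561 = (s + 2.9)(s^2 + 4.4*s + 7.09) = 0 → Poles: -2.2 + 1.5j, -2.2 - 1.5j, -2.9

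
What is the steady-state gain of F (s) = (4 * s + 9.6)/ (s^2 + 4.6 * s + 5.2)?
DC gain = F(0) = num(0)/den(0) = 9.6/5.2 = 1.846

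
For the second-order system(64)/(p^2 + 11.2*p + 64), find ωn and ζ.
Standard form: ωn²/(p²+2ζωn·p+ωn²).
const=64=ωn² → ωn=8, p coeff=11.2=2ζωn → ζ=0.7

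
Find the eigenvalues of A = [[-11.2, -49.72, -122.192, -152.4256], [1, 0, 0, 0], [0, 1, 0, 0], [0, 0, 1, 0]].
Eigenvalues solve det(λI - A) = 0.
Characteristic polynomial: λ^4 + 11.2*λ^3 + 49.72*λ^2 + 122.192*λ + 152.4256 = 0.
Factor: (λ + 3.8)(λ + 4.6)(λ^2 + 2.8*λ + 8.72) = 0.
Roots: -1.4 + 2.6j, -1.4 - 2.6j, -3.8, -4.6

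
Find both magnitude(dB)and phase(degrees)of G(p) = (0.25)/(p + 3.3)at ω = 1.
Substitute p = j*1: G(j1) = 0.069386 - 0.0210261j.
|G| = 20*log₁₀(sqrt(Re²+Im²)) = -22.79 dB.
∠G = atan2(Im, Re) = -16.86°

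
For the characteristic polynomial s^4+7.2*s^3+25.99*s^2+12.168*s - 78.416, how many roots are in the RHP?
s^4 + 7.2*s^3 + 25.99*s^2 + 12.168*s - 78.416 = (s - 1.3)(s + 2.9)(s^2 + 5.6*s + 20.8). Poles: -2.8 + 3.6j, -2.8 - 3.6j, -2.9, 1.3. RHP poles (Re>0): 1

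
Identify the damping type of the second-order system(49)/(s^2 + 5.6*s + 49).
Standard form: ωn²/(s²+2ζωn·s+ωn²) gives ωn=7, ζ=0.4.
Underdamped (ζ = 0.4 < 1)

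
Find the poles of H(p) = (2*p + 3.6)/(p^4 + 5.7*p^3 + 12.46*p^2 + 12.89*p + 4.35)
Set denominator = 0: p^4 + 5.7*p^3 + 12.46*p^2 + 12.89*p + 4.35 = (p + 2.5)(p + 0.6)(p^2 + 2.6*p + 2.9) = 0 → Poles: -0.6, -1.3 + 1.1j, -1.3 - 1.1j, -2.5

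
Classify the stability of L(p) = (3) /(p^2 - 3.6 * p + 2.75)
Denominator: p^2 - 3.6*p + 2.75 = (p - 1.1)(p - 2.5). Poles: 1.1, 2.5. Unstable (2 pole(s) in RHP)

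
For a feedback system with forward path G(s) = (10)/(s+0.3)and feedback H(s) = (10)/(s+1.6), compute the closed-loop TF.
Closed-loop T = G/(1+GH).
Numerator: G_num * H_den = 10*s + 16.
Denominator: G_den * H_den + G_num * H_num = (s^2 + 1.9*s + 0.48) + (100) = s^2 + 1.9*s + 100.48.
T(s) = (10*s + 16)/(s^2 + 1.9*s + 100.48)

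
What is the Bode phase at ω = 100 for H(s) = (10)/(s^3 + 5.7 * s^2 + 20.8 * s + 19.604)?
Substitute s = j*100: H(j100) = -5.70322e-07 + 9.98828e-06j.
∠H(j100) = atan2(Im, Re) = atan2(9.98828e-06, -5.70322e-07) = 93.27° (principal value).
Summing the individual angle contributions Σ∠(j100 − zᵢ) − Σ∠(j100 − pₖ) over the 0 zero(s) and 3 pole(s), each followed continuously from ω = 0 (DC phase referenced to (−180°, 180°]), gives -266.73°, i.e. the principal value - 360°. Continuous Bode phase = -266.73°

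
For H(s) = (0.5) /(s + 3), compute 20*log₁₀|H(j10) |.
Substitute s = j*10: H(j10) = 0.0137615 - 0.0458716j.
|H(j10)| = sqrt(Re² + Im²) = 0.04789.
20*log₁₀(0.04789) = -26.39 dB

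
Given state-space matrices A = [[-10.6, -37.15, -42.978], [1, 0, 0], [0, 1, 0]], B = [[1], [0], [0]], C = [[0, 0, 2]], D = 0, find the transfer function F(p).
F(p) = C(pI - A)⁻¹B + D.
Characteristic polynomial det(pI - A) = p^3 + 10.6*p^2 + 37.15*p + 42.978.
Numerator from C·adj(pI-A)·B + D·det(pI-A) = 2.
F(p) = (2)/(p^3 + 10.6*p^2 + 37.15*p + 42.978)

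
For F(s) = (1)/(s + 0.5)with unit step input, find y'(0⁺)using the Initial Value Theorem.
IVT: y'(0⁺) = lim_{s→∞} s²·Y(s) = lim_{s→∞} s·F(s).
deg(num) = 0, deg(den) = 1, relative degree = 1, so s·F(s) → (leading num)/(leading den) = 1/1 = 1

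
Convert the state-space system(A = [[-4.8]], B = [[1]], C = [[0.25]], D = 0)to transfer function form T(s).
T(s) = C(sI - A)⁻¹B + D.
Characteristic polynomial det(sI - A) = s + 4.8.
Numerator from C·adj(sI-A)·B + D·det(sI-A) = 0.25.
T(s) = (0.25)/(s + 4.8)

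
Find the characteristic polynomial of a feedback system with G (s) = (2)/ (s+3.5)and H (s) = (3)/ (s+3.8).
Characteristic poly = G_den * H_den + G_num * H_num = (s^2 + 7.3*s + 13.3) + (6) = s^2 + 7.3*s + 19.3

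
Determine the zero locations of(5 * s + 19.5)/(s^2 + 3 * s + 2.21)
Set numerator = 0: 5*s + 19.5 = 0 → Zeros: -3.9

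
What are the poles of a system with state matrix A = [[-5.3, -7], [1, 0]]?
Eigenvalues solve det(λI - A) = 0.
Characteristic polynomial: λ^2 + 5.3*λ + 7 = 0.
Factor: (λ + 2.5)(λ + 2.8) = 0.
Roots: -2.5, -2.8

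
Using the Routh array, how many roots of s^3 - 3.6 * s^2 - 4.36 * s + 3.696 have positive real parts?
Routh array:
s^3: [1, -4.36]; s^2: [-3.6, 3.696]; s^1: [-3.33333]; s^0: [3.696]
First column: [1, -3.6, -3.33333, 3.696]. Sign changes = RHP roots = 2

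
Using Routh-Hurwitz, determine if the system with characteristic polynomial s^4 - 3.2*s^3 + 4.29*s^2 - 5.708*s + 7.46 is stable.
Routh array:
s^4: [1, 4.29, 7.46]; s^3: [-3.2, -5.708]; s^2: [2.50625, 7.46]; s^1: [3.81699]; s^0: [7.46]
First column: [1, -3.2, 2.50625, 3.81699, 7.46]. Sign changes = 2.
No, unstable (2 RHP root(s))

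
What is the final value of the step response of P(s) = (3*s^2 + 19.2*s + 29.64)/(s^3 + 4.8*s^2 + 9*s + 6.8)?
FVT: lim_{t→∞} y(t) = lim_{s→0} s*Y(s) where Y(s) = P(s)/s.
= lim_{s→0} P(s) = P(0) = num(0)/den(0) = 29.64/6.8 = 4.359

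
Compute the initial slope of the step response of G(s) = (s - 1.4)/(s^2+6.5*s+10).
IVT: y'(0⁺) = lim_{s→∞} s²·Y(s) = lim_{s→∞} s·G(s).
deg(num) = 1, deg(den) = 2, relative degree = 1, so s·G(s) → (leading num)/(leading den) = 1/1 = 1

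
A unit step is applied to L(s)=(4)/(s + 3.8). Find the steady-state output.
FVT: lim_{t→∞} y(t) = lim_{s→0} s*Y(s) where Y(s) = L(s)/s.
= lim_{s→0} L(s) = L(0) = num(0)/den(0) = 4/3.8 = 1.053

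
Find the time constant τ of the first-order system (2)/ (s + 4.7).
First-order system: τ = -1/pole. Pole = -4.7. τ = -1/(-4.7) = 0.2128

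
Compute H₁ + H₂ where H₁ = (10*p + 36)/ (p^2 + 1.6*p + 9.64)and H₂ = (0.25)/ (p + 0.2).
Parallel: H = H₁ + H₂ = (n₁·d₂ + n₂·d₁)/(d₁·d₂).
n₁·d₂ = 10*p^2 + 38*p + 7.2. n₂·d₁ = 0.25*p^2 + 0.4*p + 2.41. Sum = 10.25*p^2 + 38.4*p + 9.61. d₁·d₂ = p^3 + 1.8*p^2 + 9.96*p + 1.928.
H(p) = (10.25*p^2 + 38.4*p + 9.61)/(p^3 + 1.8*p^2 + 9.96*p + 1.928)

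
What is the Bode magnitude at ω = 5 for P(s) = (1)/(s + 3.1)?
Substitute s = j*5: P(j5) = 0.0895695 - 0.144467j.
|P(j5)| = sqrt(Re² + Im²) = 0.17.
20*log₁₀(0.17) = -15.39 dB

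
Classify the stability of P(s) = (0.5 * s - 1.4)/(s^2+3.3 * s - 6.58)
Denominator: s^2 + 3.3*s - 6.58 = (s - 1.4)(s + 4.7). Poles: -4.7, 1.4. Unstable (1 pole(s) in RHP)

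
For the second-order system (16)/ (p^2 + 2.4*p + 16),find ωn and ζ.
Standard form: ωn²/(p²+2ζωn·p+ωn²).
const=16=ωn² → ωn=4, p coeff=2.4=2ζωn → ζ=0.3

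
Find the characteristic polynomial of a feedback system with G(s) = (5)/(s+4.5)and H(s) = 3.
Characteristic poly = G_den * H_den + G_num * H_num = (s + 4.5) + (15) = s + 19.5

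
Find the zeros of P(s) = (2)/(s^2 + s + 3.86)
Numerator is a nonzero constant (2) → Zeros: none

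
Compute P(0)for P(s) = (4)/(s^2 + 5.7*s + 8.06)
DC gain = P(0) = num(0)/den(0) = 4/8.06 = 0.4963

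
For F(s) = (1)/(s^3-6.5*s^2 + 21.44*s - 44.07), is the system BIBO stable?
Denominator: s^3 - 6.5*s^2 + 21.44*s - 44.07 = (s - 3.9)(s^2 - 2.6*s + 11.3). Poles: 1.3 + 3.1j, 1.3 - 3.1j, 3.9. All Re(p)<0: No (unstable)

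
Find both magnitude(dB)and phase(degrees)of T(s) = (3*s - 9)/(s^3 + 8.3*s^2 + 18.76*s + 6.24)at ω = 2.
Substitute s = j*2: T(j2) = 0.262634 + 0.0650202j.
|T| = 20*log₁₀(sqrt(Re²+Im²)) = -11.35 dB.
∠T = atan2(Im, Re) = 13.91°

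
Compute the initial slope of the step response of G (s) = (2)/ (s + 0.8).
IVT: y'(0⁺) = lim_{s→∞} s²·Y(s) = lim_{s→∞} s·G(s).
deg(num) = 0, deg(den) = 1, relative degree = 1, so s·G(s) → (leading num)/(leading den) = 2/1 = 2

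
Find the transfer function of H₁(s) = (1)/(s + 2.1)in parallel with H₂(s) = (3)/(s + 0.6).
Parallel: H = H₁ + H₂ = (n₁·d₂ + n₂·d₁)/(d₁·d₂).
n₁·d₂ = s + 0.6. n₂·d₁ = 3*s + 6.3. Sum = 4*s + 6.9. d₁·d₂ = s^2 + 2.7*s + 1.26.
H(s) = (4*s + 6.9)/(s^2 + 2.7*s + 1.26)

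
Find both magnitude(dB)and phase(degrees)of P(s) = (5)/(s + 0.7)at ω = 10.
Substitute s = j*10: P(j10) = 0.0348293 - 0.497562j.
|P| = 20*log₁₀(sqrt(Re²+Im²)) = -6.04 dB.
∠P = atan2(Im, Re) = -86.00°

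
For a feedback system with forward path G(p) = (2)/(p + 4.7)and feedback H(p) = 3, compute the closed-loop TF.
Closed-loop T = G/(1+GH).
Numerator: G_num * H_den = 2.
Denominator: G_den * H_den + G_num * H_num = (p + 4.7) + (6) = p + 10.7.
T(p) = (2)/(p + 10.7)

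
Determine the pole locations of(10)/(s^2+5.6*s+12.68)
Set denominator = 0: s^2 + 5.6*s + 12.68 = 0 → Poles: -2.8 + 2.2j, -2.8 - 2.2j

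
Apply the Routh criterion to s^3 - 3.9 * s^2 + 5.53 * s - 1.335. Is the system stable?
Routh array:
s^3: [1, 5.53]; s^2: [-3.9, -1.335]; s^1: [5.18769]; s^0: [-1.335]
First column: [1, -3.9, 5.18769, -1.335]. Sign changes = 3.
No, unstable (3 RHP root(s))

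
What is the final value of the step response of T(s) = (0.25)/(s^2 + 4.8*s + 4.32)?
FVT: lim_{t→∞} y(t) = lim_{s→0} s*Y(s) where Y(s) = T(s)/s.
= lim_{s→0} T(s) = T(0) = num(0)/den(0) = 0.25/4.32 = 0.05787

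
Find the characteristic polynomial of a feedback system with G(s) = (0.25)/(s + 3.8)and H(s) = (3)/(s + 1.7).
Characteristic poly = G_den * H_den + G_num * H_num = (s^2 + 5.5*s + 6.46) + (0.75) = s^2 + 5.5*s + 7.21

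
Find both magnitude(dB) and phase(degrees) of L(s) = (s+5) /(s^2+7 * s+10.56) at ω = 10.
Substitute s = j*10: L(j10) = 0.0195976 - 0.0964688j.
|L| = 20*log₁₀(sqrt(Re²+Im²)) = -20.14 dB.
∠L = atan2(Im, Re) = -78.52°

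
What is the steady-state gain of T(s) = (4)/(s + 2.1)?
DC gain = T(0) = num(0)/den(0) = 4/2.1 = 1.905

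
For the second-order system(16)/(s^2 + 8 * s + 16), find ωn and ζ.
Standard form: ωn²/(s²+2ζωn·s+ωn²).
const=16=ωn² → ωn=4, s coeff=8=2ζωn → ζ=1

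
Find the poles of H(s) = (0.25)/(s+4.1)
Set denominator = 0: s + 4.1 = 0 → Poles: -4.1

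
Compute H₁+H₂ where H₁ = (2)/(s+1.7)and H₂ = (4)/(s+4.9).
Parallel: H = H₁ + H₂ = (n₁·d₂ + n₂·d₁)/(d₁·d₂).
n₁·d₂ = 2*s + 9.8. n₂·d₁ = 4*s + 6.8. Sum = 6*s + 16.6. d₁·d₂ = s^2 + 6.6*s + 8.33.
H(s) = (6*s + 16.6)/(s^2 + 6.6*s + 8.33)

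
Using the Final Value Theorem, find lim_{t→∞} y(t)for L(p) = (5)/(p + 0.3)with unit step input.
FVT: lim_{t→∞} y(t) = lim_{p→0} p*Y(p) where Y(p) = L(p)/p.
= lim_{p→0} L(p) = L(0) = num(0)/den(0) = 5/0.3 = 16.67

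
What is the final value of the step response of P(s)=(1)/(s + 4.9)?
FVT: lim_{t→∞} y(t) = lim_{s→0} s*Y(s) where Y(s) = P(s)/s.
= lim_{s→0} P(s) = P(0) = num(0)/den(0) = 1/4.9 = 0.2041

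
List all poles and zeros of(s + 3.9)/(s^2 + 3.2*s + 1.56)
Set denominator = 0: s^2 + 3.2*s + 1.56 = (s + 0.6)(s + 2.6) = 0 → Poles: -0.6, -2.6
Set numerator = 0: s + 3.9 = 0 → Zeros: -3.9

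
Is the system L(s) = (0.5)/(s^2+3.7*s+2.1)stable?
Denominator: s^2 + 3.7*s + 2.1 = (s + 3)(s + 0.7). Poles: -0.7, -3. All Re(p)<0: Yes (stable)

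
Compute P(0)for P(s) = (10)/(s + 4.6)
DC gain = P(0) = num(0)/den(0) = 10/4.6 = 2.174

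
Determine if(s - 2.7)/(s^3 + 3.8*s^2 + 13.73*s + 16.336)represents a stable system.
Denominator: s^3 + 3.8*s^2 + 13.73*s + 16.336 = (s + 1.6)(s^2 + 2.2*s + 10.21). Poles: -1.1 + 3j, -1.1 - 3j, -1.6. All Re(p)<0: Yes (stable)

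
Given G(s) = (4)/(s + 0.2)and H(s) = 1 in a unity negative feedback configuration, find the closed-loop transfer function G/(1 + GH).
Closed-loop T = G/(1+GH).
Numerator: G_num * H_den = 4.
Denominator: G_den * H_den + G_num * H_num = (s + 0.2) + (4) = s + 4.2.
T(s) = (4)/(s + 4.2)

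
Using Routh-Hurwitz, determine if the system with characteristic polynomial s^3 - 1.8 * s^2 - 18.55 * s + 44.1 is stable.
Routh array:
s^3: [1, -18.55]; s^2: [-1.8, 44.1]; s^1: [5.95]; s^0: [44.1]
First column: [1, -1.8, 5.95, 44.1]. Sign changes = 2.
No, unstable (2 RHP root(s))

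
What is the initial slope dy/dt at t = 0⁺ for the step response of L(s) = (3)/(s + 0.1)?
IVT: y'(0⁺) = lim_{s→∞} s²·Y(s) = lim_{s→∞} s·L(s).
deg(num) = 0, deg(den) = 1, relative degree = 1, so s·L(s) → (leading num)/(leading den) = 3/1 = 3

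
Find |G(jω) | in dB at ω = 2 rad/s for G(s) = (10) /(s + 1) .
Substitute s = j*2: G(j2) = 2 - 4j.
|G(j2)| = sqrt(Re² + Im²) = 4.472.
20*log₁₀(4.472) = 13.01 dB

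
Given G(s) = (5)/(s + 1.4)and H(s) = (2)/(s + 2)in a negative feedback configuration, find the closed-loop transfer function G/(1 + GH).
Closed-loop T = G/(1+GH).
Numerator: G_num * H_den = 5*s + 10.
Denominator: G_den * H_den + G_num * H_num = (s^2 + 3.4*s + 2.8) + (10) = s^2 + 3.4*s + 12.8.
T(s) = (5*s + 10)/(s^2 + 3.4*s + 12.8)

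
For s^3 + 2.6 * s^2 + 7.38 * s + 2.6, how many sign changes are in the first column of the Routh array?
Routh array:
s^3: [1, 7.38]; s^2: [2.6, 2.6]; s^1: [6.38]; s^0: [2.6]
First column: [1, 2.6, 6.38, 2.6]. Sign changes = 0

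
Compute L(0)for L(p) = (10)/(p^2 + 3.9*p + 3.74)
DC gain = L(0) = num(0)/den(0) = 10/3.74 = 2.674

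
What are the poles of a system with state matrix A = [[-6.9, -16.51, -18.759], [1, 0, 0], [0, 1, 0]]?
Eigenvalues solve det(λI - A) = 0.
Characteristic polynomial: λ^3 + 6.9*λ^2 + 16.51*λ + 18.759 = 0.
Factor: (λ + 3.9)(λ^2 + 3*λ + 4.81) = 0.
Roots: -1.5 + 1.6j, -1.5 - 1.6j, -3.9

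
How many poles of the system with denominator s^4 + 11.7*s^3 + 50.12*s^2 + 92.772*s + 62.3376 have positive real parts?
s^4 + 11.7*s^3 + 50.12*s^2 + 92.772*s + 62.3376 = (s + 3.7)(s + 2.6)(s + 1.8)(s + 3.6). Poles: -1.8, -2.6, -3.6, -3.7. RHP poles (Re>0): 0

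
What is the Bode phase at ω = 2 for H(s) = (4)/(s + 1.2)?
Substitute s = j*2: H(j2) = 0.882353 - 1.47059j.
∠H(j2) = atan2(Im, Re) = atan2(-1.47059, 0.882353) = -59.04°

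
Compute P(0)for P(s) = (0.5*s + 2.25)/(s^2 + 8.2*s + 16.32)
DC gain = P(0) = num(0)/den(0) = 2.25/16.32 = 0.1379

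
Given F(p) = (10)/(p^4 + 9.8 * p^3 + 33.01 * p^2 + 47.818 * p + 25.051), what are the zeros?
Numerator is a nonzero constant (10) → Zeros: none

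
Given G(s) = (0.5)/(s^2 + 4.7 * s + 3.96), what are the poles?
Set denominator = 0: s^2 + 4.7*s + 3.96 = (s + 3.6)(s + 1.1) = 0 → Poles: -1.1, -3.6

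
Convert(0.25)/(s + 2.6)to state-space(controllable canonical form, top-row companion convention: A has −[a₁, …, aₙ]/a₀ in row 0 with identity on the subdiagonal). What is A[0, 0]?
Reachable canonical form for den = s + 2.6: top row of A = -[a₁,a₂,...,aₙ]/a₀, ones on the subdiagonal, zeros elsewhere.
A = [[-2.6]].
A[0,0] = -2.6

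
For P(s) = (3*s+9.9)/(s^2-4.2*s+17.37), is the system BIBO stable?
Denominator: s^2 - 4.2*s + 17.37. Poles: 2.1 + 3.6j, 2.1 - 3.6j. All Re(p)<0: No (unstable)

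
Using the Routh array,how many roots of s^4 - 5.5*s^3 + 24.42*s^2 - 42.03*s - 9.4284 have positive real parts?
Routh array:
s^4: [1, 24.42, -9.4284]; s^3: [-5.5, -42.03]; s^2: [16.7782, -9.4284]; s^1: [-45.1207]; s^0: [-9.4284]
First column: [1, -5.5, 16.7782, -45.1207, -9.4284]. Sign changes = RHP roots = 3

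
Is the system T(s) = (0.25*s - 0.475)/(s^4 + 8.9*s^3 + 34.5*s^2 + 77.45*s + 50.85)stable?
Denominator: s^4 + 8.9*s^3 + 34.5*s^2 + 77.45*s + 50.85 = (s + 1)(s + 4.5)(s^2 + 3.4*s + 11.3). Poles: -1, -1.7 + 2.9j, -1.7 - 2.9j, -4.5. All Re(p)<0: Yes (stable)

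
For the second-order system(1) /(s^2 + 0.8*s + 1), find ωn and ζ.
Standard form: ωn²/(s²+2ζωn·s+ωn²).
const=1=ωn² → ωn=1, s coeff=0.8=2ζωn → ζ=0.4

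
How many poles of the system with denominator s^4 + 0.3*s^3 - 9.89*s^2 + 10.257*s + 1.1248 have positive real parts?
s^4 + 0.3*s^3 - 9.89*s^2 + 10.257*s + 1.1248 = (s - 1.9)(s + 0.1)(s - 1.6)(s + 3.7). Poles: -0.1, -3.7, 1.6, 1.9. RHP poles (Re>0): 2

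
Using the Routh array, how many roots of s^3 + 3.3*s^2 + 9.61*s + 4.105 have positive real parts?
Routh array:
s^3: [1, 9.61]; s^2: [3.3, 4.105]; s^1: [8.36606]; s^0: [4.105]
First column: [1, 3.3, 8.36606, 4.105]. Sign changes = RHP roots = 0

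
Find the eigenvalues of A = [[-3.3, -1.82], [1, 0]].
Eigenvalues solve det(λI - A) = 0.
Characteristic polynomial: λ^2 + 3.3*λ + 1.82 = 0.
Factor: (λ + 2.6)(λ + 0.7) = 0.
Roots: -0.7, -2.6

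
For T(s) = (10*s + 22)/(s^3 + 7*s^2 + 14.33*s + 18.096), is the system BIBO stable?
Denominator: s^3 + 7*s^2 + 14.33*s + 18.096 = (s + 4.8)(s^2 + 2.2*s + 3.77). Poles: -1.1 + 1.6j, -1.1 - 1.6j, -4.8. All Re(p)<0: Yes (stable)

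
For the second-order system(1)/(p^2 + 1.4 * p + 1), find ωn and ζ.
Standard form: ωn²/(p²+2ζωn·p+ωn²).
const=1=ωn² → ωn=1, p coeff=1.4=2ζωn → ζ=0.7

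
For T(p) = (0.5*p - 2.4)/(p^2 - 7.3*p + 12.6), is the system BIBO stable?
Denominator: p^2 - 7.3*p + 12.6 = (p - 2.8)(p - 4.5). Poles: 2.8, 4.5. All Re(p)<0: No (unstable)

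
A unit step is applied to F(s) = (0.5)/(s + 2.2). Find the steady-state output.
FVT: lim_{t→∞} y(t) = lim_{s→0} s*Y(s) where Y(s) = F(s)/s.
= lim_{s→0} F(s) = F(0) = num(0)/den(0) = 0.5/2.2 = 0.2273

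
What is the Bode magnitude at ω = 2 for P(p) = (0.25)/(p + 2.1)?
Substitute p = j*2: P(j2) = 0.0624257 - 0.059453j.
|P(j2)| = sqrt(Re² + Im²) = 0.08621.
20*log₁₀(0.08621) = -21.29 dB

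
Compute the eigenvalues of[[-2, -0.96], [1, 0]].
Eigenvalues solve det(λI - A) = 0.
Characteristic polynomial: λ^2 + 2*λ + 0.96 = 0.
Factor: (λ + 1.2)(λ + 0.8) = 0.
Roots: -0.8, -1.2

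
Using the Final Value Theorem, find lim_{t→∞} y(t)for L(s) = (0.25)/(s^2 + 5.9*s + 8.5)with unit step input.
FVT: lim_{t→∞} y(t) = lim_{s→0} s*Y(s) where Y(s) = L(s)/s.
= lim_{s→0} L(s) = L(0) = num(0)/den(0) = 0.25/8.5 = 0.02941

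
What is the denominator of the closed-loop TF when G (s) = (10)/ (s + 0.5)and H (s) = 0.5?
Characteristic poly = G_den * H_den + G_num * H_num = (s + 0.5) + (5) = s + 5.5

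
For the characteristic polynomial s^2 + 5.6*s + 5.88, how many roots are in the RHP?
s^2 + 5.6*s + 5.88 = (s + 4.2)(s + 1.4). Poles: -1.4, -4.2. RHP poles (Re>0): 0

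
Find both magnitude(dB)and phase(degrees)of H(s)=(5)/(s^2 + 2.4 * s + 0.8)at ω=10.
Substitute s = j*10: H(j10) = -0.0476161 - 0.01152j.
|H| = 20*log₁₀(sqrt(Re²+Im²)) = -26.20 dB.
∠H = atan2(Im, Re) = -166.40°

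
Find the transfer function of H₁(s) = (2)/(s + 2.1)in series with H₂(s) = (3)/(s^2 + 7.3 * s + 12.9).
Series: H = H₁ · H₂ = (n₁·n₂)/(d₁·d₂).
Num: n₁·n₂ = 6. Den: d₁·d₂ = s^3 + 9.4*s^2 + 28.23*s + 27.09.
H(s) = (6)/(s^3 + 9.4*s^2 + 28.23*s + 27.09)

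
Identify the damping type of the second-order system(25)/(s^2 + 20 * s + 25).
Standard form: ωn²/(s²+2ζωn·s+ωn²) gives ωn=5, ζ=2.
Overdamped (ζ = 2 > 1)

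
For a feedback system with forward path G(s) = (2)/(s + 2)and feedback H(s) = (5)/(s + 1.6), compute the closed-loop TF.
Closed-loop T = G/(1+GH).
Numerator: G_num * H_den = 2*s + 3.2.
Denominator: G_den * H_den + G_num * H_num = (s^2 + 3.6*s + 3.2) + (10) = s^2 + 3.6*s + 13.2.
T(s) = (2*s + 3.2)/(s^2 + 3.6*s + 13.2)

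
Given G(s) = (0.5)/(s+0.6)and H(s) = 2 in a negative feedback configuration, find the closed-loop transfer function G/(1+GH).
Closed-loop T = G/(1+GH).
Numerator: G_num * H_den = 0.5.
Denominator: G_den * H_den + G_num * H_num = (s + 0.6) + (1) = s + 1.6.
T(s) = (0.5)/(s + 1.6)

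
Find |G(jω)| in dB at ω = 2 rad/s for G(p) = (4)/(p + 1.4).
Substitute p = j*2: G(j2) = 0.939597 - 1.34228j.
|G(j2)| = sqrt(Re² + Im²) = 1.638.
20*log₁₀(1.638) = 4.29 dB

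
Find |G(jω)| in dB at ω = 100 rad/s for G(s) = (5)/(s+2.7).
Substitute s = j*100: G(j100) = 0.00134902 - 0.0499636j.
|G(j100)| = sqrt(Re² + Im²) = 0.04998.
20*log₁₀(0.04998) = -26.02 dB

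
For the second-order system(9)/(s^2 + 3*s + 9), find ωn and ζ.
Standard form: ωn²/(s²+2ζωn·s+ωn²).
const=9=ωn² → ωn=3, s coeff=3=2ζωn → ζ=0.5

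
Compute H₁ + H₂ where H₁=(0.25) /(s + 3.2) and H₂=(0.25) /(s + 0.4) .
Parallel: H = H₁ + H₂ = (n₁·d₂ + n₂·d₁)/(d₁·d₂).
n₁·d₂ = 0.25*s + 0.1. n₂·d₁ = 0.25*s + 0.8. Sum = 0.5*s + 0.9. d₁·d₂ = s^2 + 3.6*s + 1.28.
H(s) = (0.5*s + 0.9)/(s^2 + 3.6*s + 1.28)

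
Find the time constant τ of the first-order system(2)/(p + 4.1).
First-order system: τ = -1/pole. Pole = -4.1. τ = -1/(-4.1) = 0.2439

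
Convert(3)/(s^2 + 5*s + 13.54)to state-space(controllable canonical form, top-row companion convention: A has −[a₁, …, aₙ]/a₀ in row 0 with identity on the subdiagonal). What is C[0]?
Reachable canonical form: C = numerator coefficients (right-aligned, zero-padded to length n).
num = 3, C = [[0, 3]].
C[0] = 0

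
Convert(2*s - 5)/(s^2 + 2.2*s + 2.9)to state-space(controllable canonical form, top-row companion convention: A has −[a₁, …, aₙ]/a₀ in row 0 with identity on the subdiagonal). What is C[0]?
Reachable canonical form: C = numerator coefficients (right-aligned, zero-padded to length n).
num = 2*s - 5, C = [[2, -5]].
C[0] = 2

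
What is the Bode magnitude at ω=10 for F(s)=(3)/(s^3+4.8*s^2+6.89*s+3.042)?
Substitute s = j*10: F(j10) = -0.00130741 + 0.00255227j.
|F(j10)| = sqrt(Re² + Im²) = 0.002868.
20*log₁₀(0.002868) = -50.85 dB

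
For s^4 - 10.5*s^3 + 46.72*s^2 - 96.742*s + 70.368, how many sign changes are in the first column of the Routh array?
Routh array:
s^4: [1, 46.72, 70.368]; s^3: [-10.5, -96.742]; s^2: [37.5065, 70.368]; s^1: [-77.0424]; s^0: [70.368]
First column: [1, -10.5, 37.5065, -77.0424, 70.368]. Sign changes = 4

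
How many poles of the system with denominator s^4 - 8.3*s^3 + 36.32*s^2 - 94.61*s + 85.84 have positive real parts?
s^4 - 8.3*s^3 + 36.32*s^2 - 94.61*s + 85.84 = (s - 1.6)(s - 3.7)(s^2 - 3*s + 14.5). Poles: 1.5 + 3.5j, 1.5 - 3.5j, 1.6, 3.7. RHP poles (Re>0): 4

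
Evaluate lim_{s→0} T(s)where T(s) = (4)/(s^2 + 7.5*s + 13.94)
DC gain = T(0) = num(0)/den(0) = 4/13.94 = 0.2869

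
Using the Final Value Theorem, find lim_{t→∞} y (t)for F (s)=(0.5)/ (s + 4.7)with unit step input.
FVT: lim_{t→∞} y(t) = lim_{s→0} s*Y(s) where Y(s) = F(s)/s.
= lim_{s→0} F(s) = F(0) = num(0)/den(0) = 0.5/4.7 = 0.1064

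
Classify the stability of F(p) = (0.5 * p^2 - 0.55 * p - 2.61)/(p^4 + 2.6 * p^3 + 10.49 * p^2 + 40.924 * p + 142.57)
Denominator: p^4 + 2.6*p^3 + 10.49*p^2 + 40.924*p + 142.57 = (p^2 - 2.6*p + 13.25)(p^2 + 5.2*p + 10.76). Poles: -2.6 + 2j, -2.6 - 2j, 1.3 + 3.4j, 1.3 - 3.4j. Unstable (2 pole(s) in RHP)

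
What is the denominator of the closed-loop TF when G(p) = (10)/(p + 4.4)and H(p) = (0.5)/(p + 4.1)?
Characteristic poly = G_den * H_den + G_num * H_num = (p^2 + 8.5*p + 18.04) + (5) = p^2 + 8.5*p + 23.04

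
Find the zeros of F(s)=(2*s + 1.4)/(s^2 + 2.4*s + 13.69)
Set numerator = 0: 2*s + 1.4 = 0 → Zeros: -0.7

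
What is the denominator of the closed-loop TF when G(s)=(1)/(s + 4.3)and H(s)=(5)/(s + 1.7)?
Characteristic poly = G_den * H_den + G_num * H_num = (s^2 + 6*s + 7.31) + (5) = s^2 + 6*s + 12.31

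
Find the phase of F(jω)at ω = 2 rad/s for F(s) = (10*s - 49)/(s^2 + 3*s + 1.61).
Substitute s = j*2: F(j2) = 5.68444 + 5.90236j.
∠F(j2) = atan2(Im, Re) = atan2(5.90236, 5.68444) = 46.08°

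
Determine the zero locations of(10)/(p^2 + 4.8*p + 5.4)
Numerator is a nonzero constant (10) → Zeros: none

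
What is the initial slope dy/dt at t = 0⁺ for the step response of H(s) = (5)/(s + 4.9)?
IVT: y'(0⁺) = lim_{s→∞} s²·Y(s) = lim_{s→∞} s·H(s).
deg(num) = 0, deg(den) = 1, relative degree = 1, so s·H(s) → (leading num)/(leading den) = 5/1 = 5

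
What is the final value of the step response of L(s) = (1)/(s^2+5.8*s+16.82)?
FVT: lim_{t→∞} y(t) = lim_{s→0} s*Y(s) where Y(s) = L(s)/s.
= lim_{s→0} L(s) = L(0) = num(0)/den(0) = 1/16.82 = 0.05945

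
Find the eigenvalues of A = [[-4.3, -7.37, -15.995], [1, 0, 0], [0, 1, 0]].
Eigenvalues solve det(λI - A) = 0.
Characteristic polynomial: λ^3 + 4.3*λ^2 + 7.37*λ + 15.995 = 0.
Factor: (λ + 3.5)(λ^2 + 0.8*λ + 4.57) = 0.
Roots: -0.4 + 2.1j, -0.4 - 2.1j, -3.5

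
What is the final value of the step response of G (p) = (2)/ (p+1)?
FVT: lim_{t→∞} y(t) = lim_{p→0} p*Y(p) where Y(p) = G(p)/p.
= lim_{p→0} G(p) = G(0) = num(0)/den(0) = 2/1 = 2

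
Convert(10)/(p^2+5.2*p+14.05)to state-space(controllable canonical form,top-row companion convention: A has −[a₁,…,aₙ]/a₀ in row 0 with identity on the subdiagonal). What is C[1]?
Reachable canonical form: C = numerator coefficients (right-aligned, zero-padded to length n).
num = 10, C = [[0, 10]].
C[1] = 10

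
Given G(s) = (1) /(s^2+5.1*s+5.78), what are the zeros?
Numerator is a nonzero constant (1) → Zeros: none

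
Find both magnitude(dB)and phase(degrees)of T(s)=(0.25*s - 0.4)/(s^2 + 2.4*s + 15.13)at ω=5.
Substitute s = j*5: T(j5) = 0.0784866 - 0.0312219j.
|T| = 20*log₁₀(sqrt(Re²+Im²)) = -21.47 dB.
∠T = atan2(Im, Re) = -21.69°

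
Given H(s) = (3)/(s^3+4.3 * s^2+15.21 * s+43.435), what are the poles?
Set denominator = 0: s^3 + 4.3*s^2 + 15.21*s + 43.435 = (s + 3.5)(s^2 + 0.8*s + 12.41) = 0 → Poles: -0.4 + 3.5j, -0.4 - 3.5j, -3.5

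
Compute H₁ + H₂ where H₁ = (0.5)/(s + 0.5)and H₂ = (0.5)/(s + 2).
Parallel: H = H₁ + H₂ = (n₁·d₂ + n₂·d₁)/(d₁·d₂).
n₁·d₂ = 0.5*s + 1. n₂·d₁ = 0.5*s + 0.25. Sum = s + 1.25. d₁·d₂ = s^2 + 2.5*s + 1.
H(s) = (s + 1.25)/(s^2 + 2.5*s + 1)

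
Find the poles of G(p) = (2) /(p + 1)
Set denominator = 0: p + 1 = 0 → Poles: -1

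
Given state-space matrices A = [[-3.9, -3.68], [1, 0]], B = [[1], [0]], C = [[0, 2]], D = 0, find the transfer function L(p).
L(p) = C(pI - A)⁻¹B + D.
Characteristic polynomial det(pI - A) = p^2 + 3.9*p + 3.68.
Numerator from C·adj(pI-A)·B + D·det(pI-A) = 2.
L(p) = (2)/(p^2 + 3.9*p + 3.68)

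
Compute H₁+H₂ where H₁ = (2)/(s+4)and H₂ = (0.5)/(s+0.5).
Parallel: H = H₁ + H₂ = (n₁·d₂ + n₂·d₁)/(d₁·d₂).
n₁·d₂ = 2*s + 1. n₂·d₁ = 0.5*s + 2. Sum = 2.5*s + 3. d₁·d₂ = s^2 + 4.5*s + 2.
H(s) = (2.5*s + 3)/(s^2 + 4.5*s + 2)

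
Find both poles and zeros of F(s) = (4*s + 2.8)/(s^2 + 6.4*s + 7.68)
Set denominator = 0: s^2 + 6.4*s + 7.68 = (s + 4.8)(s + 1.6) = 0 → Poles: -1.6, -4.8
Set numerator = 0: 4*s + 2.8 = 0 → Zeros: -0.7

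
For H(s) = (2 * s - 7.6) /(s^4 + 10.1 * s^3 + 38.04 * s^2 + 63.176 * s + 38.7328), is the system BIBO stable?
Denominator: s^4 + 10.1*s^3 + 38.04*s^2 + 63.176*s + 38.7328 = (s + 3.2)(s + 1.7)(s^2 + 5.2*s + 7.12). Poles: -1.7, -2.6 + 0.6j, -2.6 - 0.6j, -3.2. All Re(p)<0: Yes (stable)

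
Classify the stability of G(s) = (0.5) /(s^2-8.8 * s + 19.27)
Denominator: s^2 - 8.8*s + 19.27 = (s - 4.7)(s - 4.1). Poles: 4.1, 4.7. Unstable (2 pole(s) in RHP)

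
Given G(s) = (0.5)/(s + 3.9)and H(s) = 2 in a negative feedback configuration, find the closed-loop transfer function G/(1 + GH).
Closed-loop T = G/(1+GH).
Numerator: G_num * H_den = 0.5.
Denominator: G_den * H_den + G_num * H_num = (s + 3.9) + (1) = s + 4.9.
T(s) = (0.5)/(s + 4.9)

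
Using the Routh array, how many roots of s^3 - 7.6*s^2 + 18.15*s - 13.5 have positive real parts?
Routh array:
s^3: [1, 18.15]; s^2: [-7.6, -13.5]; s^1: [16.3737]; s^0: [-13.5]
First column: [1, -7.6, 16.3737, -13.5]. Sign changes = RHP roots = 3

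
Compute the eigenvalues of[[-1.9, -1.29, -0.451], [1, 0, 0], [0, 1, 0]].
Eigenvalues solve det(λI - A) = 0.
Characteristic polynomial: λ^3 + 1.9*λ^2 + 1.29*λ + 0.451 = 0.
Factor: (λ + 1.1)(λ^2 + 0.8*λ + 0.41) = 0.
Roots: -0.4 + 0.5j, -0.4 - 0.5j, -1.1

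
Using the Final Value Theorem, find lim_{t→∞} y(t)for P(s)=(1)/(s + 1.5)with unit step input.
FVT: lim_{t→∞} y(t) = lim_{s→0} s*Y(s) where Y(s) = P(s)/s.
= lim_{s→0} P(s) = P(0) = num(0)/den(0) = 1/1.5 = 0.6667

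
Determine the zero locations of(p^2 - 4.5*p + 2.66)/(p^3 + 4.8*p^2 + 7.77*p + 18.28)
Set numerator = 0: p^2 - 4.5*p + 2.66 = (p - 0.7)(p - 3.8) = 0 → Zeros: 0.7, 3.8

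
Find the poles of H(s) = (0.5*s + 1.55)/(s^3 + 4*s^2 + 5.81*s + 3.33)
Set denominator = 0: s^3 + 4*s^2 + 5.81*s + 3.33 = (s + 1.8)(s^2 + 2.2*s + 1.85) = 0 → Poles: -1.1 + 0.8j, -1.1 - 0.8j, -1.8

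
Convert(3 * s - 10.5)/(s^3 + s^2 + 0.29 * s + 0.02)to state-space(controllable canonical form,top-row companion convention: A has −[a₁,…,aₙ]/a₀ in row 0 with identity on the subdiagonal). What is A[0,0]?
Reachable canonical form for den = s^3 + s^2 + 0.29*s + 0.02: top row of A = -[a₁,a₂,...,aₙ]/a₀, ones on the subdiagonal, zeros elsewhere.
A = [[-1, -0.29, -0.02], [1, 0, 0], [0, 1, 0]].
A[0,0] = -1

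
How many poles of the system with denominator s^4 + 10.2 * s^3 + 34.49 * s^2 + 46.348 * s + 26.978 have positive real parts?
s^4 + 10.2*s^3 + 34.49*s^2 + 46.348*s + 26.978 = (s + 3.5)(s + 4.7)(s^2 + 2*s + 1.64). Poles: -1 + 0.8j, -1 - 0.8j, -3.5, -4.7. RHP poles (Re>0): 0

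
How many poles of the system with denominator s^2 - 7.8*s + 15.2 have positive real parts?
s^2 - 7.8*s + 15.2 = (s - 3.8)(s - 4). Poles: 3.8, 4. RHP poles (Re>0): 2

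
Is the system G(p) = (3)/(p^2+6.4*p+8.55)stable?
Denominator: p^2 + 6.4*p + 8.55 = (p + 1.9)(p + 4.5). Poles: -1.9, -4.5. All Re(p)<0: Yes (stable)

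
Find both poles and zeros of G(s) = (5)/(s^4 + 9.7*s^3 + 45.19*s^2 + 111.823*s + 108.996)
Set denominator = 0: s^4 + 9.7*s^3 + 45.19*s^2 + 111.823*s + 108.996 = (s + 2.4)(s + 3.1)(s^2 + 4.2*s + 14.65) = 0 → Poles: -2.1 + 3.2j, -2.1 - 3.2j, -2.4, -3.1
Numerator is a nonzero constant (5) → Zeros: none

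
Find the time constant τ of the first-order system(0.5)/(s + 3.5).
First-order system: τ = -1/pole. Pole = -3.5. τ = -1/(-3.5) = 0.2857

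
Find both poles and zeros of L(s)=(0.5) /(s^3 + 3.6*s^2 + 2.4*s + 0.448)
Set denominator = 0: s^3 + 3.6*s^2 + 2.4*s + 0.448 = (s + 2.8)(s + 0.4)(s + 0.4) = 0 → Poles: -0.4, -0.4, -2.8
Numerator is a nonzero constant (0.5) → Zeros: none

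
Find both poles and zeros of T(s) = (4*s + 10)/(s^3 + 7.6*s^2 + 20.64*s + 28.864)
Set denominator = 0: s^3 + 7.6*s^2 + 20.64*s + 28.864 = (s + 4.4)(s^2 + 3.2*s + 6.56) = 0 → Poles: -1.6 + 2j, -1.6 - 2j, -4.4
Set numerator = 0: 4*s + 10 = 0 → Zeros: -2.5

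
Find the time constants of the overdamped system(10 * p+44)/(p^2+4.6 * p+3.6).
Overdamped: real poles at -1, -3.6. τ = -1/pole → τ₁ = 1, τ₂ = 0.2778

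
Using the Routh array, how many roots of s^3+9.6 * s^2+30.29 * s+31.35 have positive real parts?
Routh array:
s^3: [1, 30.29]; s^2: [9.6, 31.35]; s^1: [27.0244]; s^0: [31.35]
First column: [1, 9.6, 27.0244, 31.35]. Sign changes = RHP roots = 0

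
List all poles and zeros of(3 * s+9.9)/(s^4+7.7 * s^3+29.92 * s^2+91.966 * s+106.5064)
Set denominator = 0: s^4 + 7.7*s^3 + 29.92*s^2 + 91.966*s + 106.5064 = (s + 1.9)(s + 4.4)(s^2 + 1.4*s + 12.74) = 0 → Poles: -0.7 + 3.5j, -0.7 - 3.5j, -1.9, -4.4
Set numerator = 0: 3*s + 9.9 = 0 → Zeros: -3.3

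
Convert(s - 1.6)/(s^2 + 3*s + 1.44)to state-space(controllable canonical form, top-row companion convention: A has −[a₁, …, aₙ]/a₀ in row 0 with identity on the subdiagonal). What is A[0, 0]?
Reachable canonical form for den = s^2 + 3*s + 1.44: top row of A = -[a₁,a₂,...,aₙ]/a₀, ones on the subdiagonal, zeros elsewhere.
A = [[-3, -1.44], [1, 0]].
A[0,0] = -3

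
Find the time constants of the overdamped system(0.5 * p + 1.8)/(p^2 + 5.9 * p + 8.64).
Overdamped: real poles at -3.2, -2.7. τ = -1/pole → τ₁ = 0.3125, τ₂ = 0.3704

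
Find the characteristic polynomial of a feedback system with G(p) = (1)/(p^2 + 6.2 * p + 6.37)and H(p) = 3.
Characteristic poly = G_den * H_den + G_num * H_num = (p^2 + 6.2*p + 6.37) + (3) = p^2 + 6.2*p + 9.37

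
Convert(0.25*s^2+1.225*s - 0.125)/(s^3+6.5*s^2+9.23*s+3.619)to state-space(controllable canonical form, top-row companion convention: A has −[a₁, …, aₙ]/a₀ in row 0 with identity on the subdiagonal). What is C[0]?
Reachable canonical form: C = numerator coefficients (right-aligned, zero-padded to length n).
num = 0.25*s^2 + 1.225*s - 0.125, C = [[0.25, 1.225, -0.125]].
C[0] = 0.25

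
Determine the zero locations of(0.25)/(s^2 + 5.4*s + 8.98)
Numerator is a nonzero constant (0.25) → Zeros: none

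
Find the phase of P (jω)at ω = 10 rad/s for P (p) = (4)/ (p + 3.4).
Substitute p = j*10: P(j10) = 0.121907 - 0.358551j.
∠P(j10) = atan2(Im, Re) = atan2(-0.358551, 0.121907) = -71.22°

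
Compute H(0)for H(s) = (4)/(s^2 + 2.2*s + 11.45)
DC gain = H(0) = num(0)/den(0) = 4/11.45 = 0.3493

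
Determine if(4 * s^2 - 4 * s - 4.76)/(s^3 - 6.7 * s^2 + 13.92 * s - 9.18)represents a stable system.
Denominator: s^3 - 6.7*s^2 + 13.92*s - 9.18 = (s - 1.5)(s - 1.8)(s - 3.4). Poles: 1.5, 1.8, 3.4. All Re(p)<0: No (unstable)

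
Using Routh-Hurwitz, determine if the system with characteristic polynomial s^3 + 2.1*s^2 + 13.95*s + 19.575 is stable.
Routh array:
s^3: [1, 13.95]; s^2: [2.1, 19.575]; s^1: [4.62857]; s^0: [19.575]
First column: [1, 2.1, 4.62857, 19.575]. Sign changes = 0.
Yes, stable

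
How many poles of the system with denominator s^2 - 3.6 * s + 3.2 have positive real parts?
s^2 - 3.6*s + 3.2 = (s - 2)(s - 1.6). Poles: 1.6, 2. RHP poles (Re>0): 2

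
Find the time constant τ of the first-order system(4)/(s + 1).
First-order system: τ = -1/pole. Pole = -1. τ = -1/(-1) = 1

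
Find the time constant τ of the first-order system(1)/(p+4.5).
First-order system: τ = -1/pole. Pole = -4.5. τ = -1/(-4.5) = 0.2222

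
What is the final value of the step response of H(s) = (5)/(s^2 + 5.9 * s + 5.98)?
FVT: lim_{t→∞} y(t) = lim_{s→0} s*Y(s) where Y(s) = H(s)/s.
= lim_{s→0} H(s) = H(0) = num(0)/den(0) = 5/5.98 = 0.8361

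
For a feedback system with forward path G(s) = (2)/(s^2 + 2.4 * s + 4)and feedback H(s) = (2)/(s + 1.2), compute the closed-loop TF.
Closed-loop T = G/(1+GH).
Numerator: G_num * H_den = 2*s + 2.4.
Denominator: G_den * H_den + G_num * H_num = (s^3 + 3.6*s^2 + 6.88*s + 4.8) + (4) = s^3 + 3.6*s^2 + 6.88*s + 8.8.
T(s) = (2*s + 2.4)/(s^3 + 3.6*s^2 + 6.88*s + 8.8)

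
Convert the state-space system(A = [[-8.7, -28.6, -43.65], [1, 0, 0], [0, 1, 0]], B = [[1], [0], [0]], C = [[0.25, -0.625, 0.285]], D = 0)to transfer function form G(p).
G(p) = C(pI - A)⁻¹B + D.
Characteristic polynomial det(pI - A) = p^3 + 8.7*p^2 + 28.6*p + 43.65.
Numerator from C·adj(pI-A)·B + D·det(pI-A) = 0.25*p^2 - 0.625*p + 0.285.
G(p) = (0.25*p^2 - 0.625*p + 0.285)/(p^3 + 8.7*p^2 + 28.6*p + 43.65)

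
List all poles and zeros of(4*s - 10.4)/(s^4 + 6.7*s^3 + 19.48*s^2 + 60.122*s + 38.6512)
Set denominator = 0: s^4 + 6.7*s^3 + 19.48*s^2 + 60.122*s + 38.6512 = (s + 0.8)(s + 4.9)(s^2 + s + 9.86) = 0 → Poles: -0.5 + 3.1j, -0.5 - 3.1j, -0.8, -4.9
Set numerator = 0: 4*s - 10.4 = 0 → Zeros: 2.6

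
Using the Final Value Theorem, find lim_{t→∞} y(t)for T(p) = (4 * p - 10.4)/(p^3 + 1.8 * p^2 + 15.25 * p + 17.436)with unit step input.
FVT: lim_{t→∞} y(t) = lim_{p→0} p*Y(p) where Y(p) = T(p)/p.
= lim_{p→0} T(p) = T(0) = num(0)/den(0) = -10.4/17.436 = -0.5965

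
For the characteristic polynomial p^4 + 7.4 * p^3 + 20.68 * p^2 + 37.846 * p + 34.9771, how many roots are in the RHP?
p^4 + 7.4*p^3 + 20.68*p^2 + 37.846*p + 34.9771 = (p + 1.9)(p + 4.1)(p^2 + 1.4*p + 4.49). Poles: -0.7 + 2j, -0.7 - 2j, -1.9, -4.1. RHP poles (Re>0): 0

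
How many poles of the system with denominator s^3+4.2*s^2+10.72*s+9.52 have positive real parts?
s^3 + 4.2*s^2 + 10.72*s + 9.52 = (s + 1.4)(s^2 + 2.8*s + 6.8). Poles: -1.4, -1.4 + 2.2j, -1.4 - 2.2j. RHP poles (Re>0): 0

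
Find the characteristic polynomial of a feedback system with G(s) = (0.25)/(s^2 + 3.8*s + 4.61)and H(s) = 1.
Characteristic poly = G_den * H_den + G_num * H_num = (s^2 + 3.8*s + 4.61) + (0.25) = s^2 + 3.8*s + 4.86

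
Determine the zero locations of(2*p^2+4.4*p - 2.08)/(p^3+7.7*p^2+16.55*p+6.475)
Set numerator = 0: 2*p^2 + 4.4*p - 2.08 = 2*(p - 0.4)(p + 2.6) = 0 → Zeros: -2.6, 0.4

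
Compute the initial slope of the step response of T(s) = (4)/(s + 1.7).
IVT: y'(0⁺) = lim_{s→∞} s²·Y(s) = lim_{s→∞} s·T(s).
deg(num) = 0, deg(den) = 1, relative degree = 1, so s·T(s) → (leading num)/(leading den) = 4/1 = 4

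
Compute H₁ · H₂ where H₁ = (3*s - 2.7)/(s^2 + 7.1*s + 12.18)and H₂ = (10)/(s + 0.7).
Series: H = H₁ · H₂ = (n₁·n₂)/(d₁·d₂).
Num: n₁·n₂ = 30*s - 27. Den: d₁·d₂ = s^3 + 7.8*s^2 + 17.15*s + 8.526.
H(s) = (30*s - 27)/(s^3 + 7.8*s^2 + 17.15*s + 8.526)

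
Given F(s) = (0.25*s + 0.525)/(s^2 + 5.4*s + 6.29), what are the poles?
Set denominator = 0: s^2 + 5.4*s + 6.29 = (s + 1.7)(s + 3.7) = 0 → Poles: -1.7, -3.7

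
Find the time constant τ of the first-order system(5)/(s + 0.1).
First-order system: τ = -1/pole. Pole = -0.1. τ = -1/(-0.1) = 10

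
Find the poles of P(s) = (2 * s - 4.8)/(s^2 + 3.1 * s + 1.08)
Set denominator = 0: s^2 + 3.1*s + 1.08 = (s + 0.4)(s + 2.7) = 0 → Poles: -0.4, -2.7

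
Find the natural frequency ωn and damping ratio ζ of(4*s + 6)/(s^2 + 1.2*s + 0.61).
Underdamped: complex pole -0.6 + 0.5j. ωn = |pole| = 0.781, ζ = -Re(pole)/ωn = 0.7682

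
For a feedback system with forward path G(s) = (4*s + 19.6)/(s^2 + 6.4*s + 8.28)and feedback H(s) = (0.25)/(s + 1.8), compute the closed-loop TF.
Closed-loop T = G/(1+GH).
Numerator: G_num * H_den = 4*s^2 + 26.8*s + 35.28.
Denominator: G_den * H_den + G_num * H_num = (s^3 + 8.2*s^2 + 19.8*s + 14.904) + (s + 4.9) = s^3 + 8.2*s^2 + 20.8*s + 19.804.
T(s) = (4*s^2 + 26.8*s + 35.28)/(s^3 + 8.2*s^2 + 20.8*s + 19.804)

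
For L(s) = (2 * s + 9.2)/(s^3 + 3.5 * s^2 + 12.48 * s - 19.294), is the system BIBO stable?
Denominator: s^3 + 3.5*s^2 + 12.48*s - 19.294 = (s - 1.1)(s^2 + 4.6*s + 17.54). Poles: -2.3 + 3.5j, -2.3 - 3.5j, 1.1. All Re(p)<0: No (unstable)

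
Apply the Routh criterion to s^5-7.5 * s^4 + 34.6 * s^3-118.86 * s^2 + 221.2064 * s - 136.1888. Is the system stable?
Routh array:
s^5: [1, 34.6, 221.2064]; s^4: [-7.5, -118.86, -136.1888]; s^3: [18.752, 203.048]; s^2: [-37.6495, -136.1888]; s^1: [135.217]; s^0: [-136.1888]
First column: [1, -7.5, 18.752, -37.6495, 135.217, -136.1888]. Sign changes = 5.
No, unstable (5 RHP root(s))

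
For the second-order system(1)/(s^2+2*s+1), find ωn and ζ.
Standard form: ωn²/(s²+2ζωn·s+ωn²).
const=1=ωn² → ωn=1, s coeff=2=2ζωn → ζ=1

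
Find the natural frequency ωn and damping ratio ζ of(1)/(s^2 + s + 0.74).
Underdamped: complex pole -0.5 + 0.7j. ωn = |pole| = 0.8602, ζ = -Re(pole)/ωn = 0.5812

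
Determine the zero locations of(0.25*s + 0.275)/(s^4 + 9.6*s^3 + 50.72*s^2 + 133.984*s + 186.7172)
Set numerator = 0: 0.25*s + 0.275 = 0 → Zeros: -1.1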